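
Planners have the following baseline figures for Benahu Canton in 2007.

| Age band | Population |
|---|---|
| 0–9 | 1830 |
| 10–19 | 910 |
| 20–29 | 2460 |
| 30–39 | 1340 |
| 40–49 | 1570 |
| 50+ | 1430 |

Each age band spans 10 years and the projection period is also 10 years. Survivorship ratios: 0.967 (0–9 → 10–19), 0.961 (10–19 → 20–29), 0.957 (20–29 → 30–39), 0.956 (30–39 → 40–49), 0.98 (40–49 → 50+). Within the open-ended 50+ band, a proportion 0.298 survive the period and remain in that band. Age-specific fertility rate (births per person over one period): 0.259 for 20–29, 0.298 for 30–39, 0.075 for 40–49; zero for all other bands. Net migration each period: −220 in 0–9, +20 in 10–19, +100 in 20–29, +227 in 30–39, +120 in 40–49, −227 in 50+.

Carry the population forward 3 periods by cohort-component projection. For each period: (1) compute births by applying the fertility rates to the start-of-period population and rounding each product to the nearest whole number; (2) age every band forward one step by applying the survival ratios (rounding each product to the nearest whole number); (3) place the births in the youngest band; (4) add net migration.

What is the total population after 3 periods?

8677

Let group 1 be 0–9 through group 6 = 50+.
After projecting period 1:
Births: 2460 × 0.259 = 637, 1340 × 0.298 = 399, 1570 × 0.075 = 118 ⇒ total 1154
Group 2: 1830 × 0.967 = 1770
Group 3: 910 × 0.961 = 875
Group 4: 2460 × 0.957 = 2354
Group 5: 1340 × 0.956 = 1281
Group 6: 1570 × 0.98 + 1430 × 0.298 = 1539 + 426 = 1965
Net migration: Group 1 − 220 → 934; Group 2 + 20 → 1790; Group 3 + 100 → 975; Group 4 + 227 → 2581; Group 5 + 120 → 1401; Group 6 − 227 → 1738
Population now: 0–9=934, 10–19=1790, 20–29=975, 30–39=2581, 40–49=1401, 50+=1738
After projecting period 2:
Births: 975 × 0.259 = 253, 2581 × 0.298 = 769, 1401 × 0.075 = 105 ⇒ total 1127
Group 2: 934 × 0.967 = 903
Group 3: 1790 × 0.961 = 1720
Group 4: 975 × 0.957 = 933
Group 5: 2581 × 0.956 = 2467
Group 6: 1401 × 0.98 + 1738 × 0.298 = 1373 + 518 = 1891
Net migration: Group 1 − 220 → 907; Group 2 + 20 → 923; Group 3 + 100 → 1820; Group 4 + 227 → 1160; Group 5 + 120 → 2587; Group 6 − 227 → 1664
Population now: 0–9=907, 10–19=923, 20–29=1820, 30–39=1160, 40–49=2587, 50+=1664
After projecting period 3:
Births: 1820 × 0.259 = 471, 1160 × 0.298 = 346, 2587 × 0.075 = 194 ⇒ total 1011
Group 2: 907 × 0.967 = 877
Group 3: 923 × 0.961 = 887
Group 4: 1820 × 0.957 = 1742
Group 5: 1160 × 0.956 = 1109
Group 6: 2587 × 0.98 + 1664 × 0.298 = 2535 + 496 = 3031
Net migration: Group 1 − 220 → 791; Group 2 + 20 → 897; Group 3 + 100 → 987; Group 4 + 227 → 1969; Group 5 + 120 → 1229; Group 6 − 227 → 2804
Population now: 0–9=791, 10–19=897, 20–29=987, 30–39=1969, 40–49=1229, 50+=2804
Total after period 3: 791 + 897 + 987 + 1969 + 1229 + 2804 = 8677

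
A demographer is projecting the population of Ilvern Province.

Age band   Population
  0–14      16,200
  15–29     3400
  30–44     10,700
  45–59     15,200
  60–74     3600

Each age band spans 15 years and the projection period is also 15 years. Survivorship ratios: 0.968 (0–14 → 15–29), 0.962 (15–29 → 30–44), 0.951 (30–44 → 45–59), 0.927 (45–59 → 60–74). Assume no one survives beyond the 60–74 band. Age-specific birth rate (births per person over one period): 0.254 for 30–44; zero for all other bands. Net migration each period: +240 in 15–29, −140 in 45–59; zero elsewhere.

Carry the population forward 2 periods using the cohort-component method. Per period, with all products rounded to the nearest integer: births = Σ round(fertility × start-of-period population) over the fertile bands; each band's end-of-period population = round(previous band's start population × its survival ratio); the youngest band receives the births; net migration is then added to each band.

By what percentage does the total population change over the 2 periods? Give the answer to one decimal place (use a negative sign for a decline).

-36.3

(Groups numbered youngest = 1 to oldest = 5.)
Period 1.
Births: 10700 × 0.254 = 2718
Group 2: 16200 × 0.968 = 15682
Group 3: 3400 × 0.962 = 3271
Group 4: 10700 × 0.951 = 10176
Group 5: 15200 × 0.927 = 14090
Net migration: Group 2 + 240 → 15922; Group 4 − 140 → 10036
→ [2718, 15922, 3271, 10036, 14090]
Period 2.
Births: 3271 × 0.254 = 831
Group 2: 2718 × 0.968 = 2631
Group 3: 15922 × 0.962 = 15317
Group 4: 3271 × 0.951 = 3111
Group 5: 10036 × 0.927 = 9303
Net migration: Group 2 + 240 → 2871; Group 4 − 140 → 2971
→ [831, 2871, 15317, 2971, 9303]
Total: 49100 → 31293; change = -17807; percentage change = -36.3%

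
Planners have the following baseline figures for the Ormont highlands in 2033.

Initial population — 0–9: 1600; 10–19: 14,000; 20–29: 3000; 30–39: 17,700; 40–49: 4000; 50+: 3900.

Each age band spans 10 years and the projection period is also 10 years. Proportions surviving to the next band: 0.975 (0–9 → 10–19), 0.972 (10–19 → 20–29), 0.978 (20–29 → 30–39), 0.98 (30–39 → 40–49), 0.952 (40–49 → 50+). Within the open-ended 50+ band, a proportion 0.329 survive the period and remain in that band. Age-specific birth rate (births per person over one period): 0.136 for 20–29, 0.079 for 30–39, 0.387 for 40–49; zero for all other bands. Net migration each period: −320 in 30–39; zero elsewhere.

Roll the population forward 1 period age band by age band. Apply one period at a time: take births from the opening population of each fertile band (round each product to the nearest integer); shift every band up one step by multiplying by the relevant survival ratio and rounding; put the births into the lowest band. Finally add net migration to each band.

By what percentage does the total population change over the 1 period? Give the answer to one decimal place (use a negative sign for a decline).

-1.4

Numbering the bands 1..6 from youngest to oldest:
[period 1]
Births: 3000 × 0.136 = 408 ; 17700 × 0.079 = 1398 ; 4000 × 0.387 = 1548 — total 3354
Band 2: 1600 × 0.975 = 1560
Band 3: 14000 × 0.972 = 13608
Band 4: 3000 × 0.978 = 2934
Band 5: 17700 × 0.98 = 17346
Band 6: 4000 × 0.952 + 3900 × 0.329 = 3808 + 1283 = 5091
Net migration: Band 4 − 320 → 2614
→ [3354, 1560, 13608, 2614, 17346, 5091]
Total: 44200 → 43573; change = -627; percentage change = -1.4%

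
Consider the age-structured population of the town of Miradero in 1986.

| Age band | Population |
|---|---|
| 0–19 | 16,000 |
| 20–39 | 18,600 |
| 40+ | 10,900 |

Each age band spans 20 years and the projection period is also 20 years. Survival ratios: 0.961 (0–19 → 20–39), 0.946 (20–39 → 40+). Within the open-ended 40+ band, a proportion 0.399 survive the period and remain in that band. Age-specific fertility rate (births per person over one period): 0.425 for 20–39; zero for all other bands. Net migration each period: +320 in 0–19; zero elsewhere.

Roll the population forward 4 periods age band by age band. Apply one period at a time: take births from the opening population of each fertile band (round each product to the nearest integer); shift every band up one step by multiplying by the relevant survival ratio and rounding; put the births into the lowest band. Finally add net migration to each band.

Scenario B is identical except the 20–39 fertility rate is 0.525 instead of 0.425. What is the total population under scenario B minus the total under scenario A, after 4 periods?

5167

Let band 1 be 0–19 through band 3 = 40+.
After projecting period 1:
Births: 18600 × 0.425 = 7905
Band 2: 16000 × 0.961 = 15376
Band 3: 18600 × 0.946 + 10900 × 0.399 = 17596 + 4349 = 21945
Net migration: Band 1 + 320 → 8225
Giving 8225 / 15376 / 21945.
After projecting period 2:
Births: 15376 × 0.425 = 6535
Band 2: 8225 × 0.961 = 7904
Band 3: 15376 × 0.946 + 21945 × 0.399 = 14546 + 8756 = 23302
Net migration: Band 1 + 320 → 6855
Giving 6855 / 7904 / 23302.
After projecting period 3:
Births: 7904 × 0.425 = 3359
Band 2: 6855 × 0.961 = 6588
Band 3: 7904 × 0.946 + 23302 × 0.399 = 7477 + 9297 = 16774
Net migration: Band 1 + 320 → 3679
Giving 3679 / 6588 / 16774.
After projecting period 4:
Births: 6588 × 0.425 = 2800
Band 2: 3679 × 0.961 = 3536
Band 3: 6588 × 0.946 + 16774 × 0.399 = 6232 + 6693 = 12925
Net migration: Band 1 + 320 → 3120
Giving 3120 / 3536 / 12925.
Scenario A total after 4 periods: 19581
Scenario B projection —
After projecting period 1:
Births: 18600 × 0.525 = 9765
Band 2: 16000 × 0.961 = 15376
Band 3: 18600 × 0.946 + 10900 × 0.399 = 17596 + 4349 = 21945
Net migration: Band 1 + 320 → 10085
Giving 10085 / 15376 / 21945.
After projecting period 2:
Births: 15376 × 0.525 = 8072
Band 2: 10085 × 0.961 = 9692
Band 3: 15376 × 0.946 + 21945 × 0.399 = 14546 + 8756 = 23302
Net migration: Band 1 + 320 → 8392
Giving 8392 / 9692 / 23302.
After projecting period 3:
Births: 9692 × 0.525 = 5088
Band 2: 8392 × 0.961 = 8065
Band 3: 9692 × 0.946 + 23302 × 0.399 = 9169 + 9297 = 18466
Net migration: Band 1 + 320 → 5408
Giving 5408 / 8065 / 18466.
After projecting period 4:
Births: 8065 × 0.525 = 4234
Band 2: 5408 × 0.961 = 5197
Band 3: 8065 × 0.946 + 18466 × 0.399 = 7629 + 7368 = 14997
Net migration: Band 1 + 320 → 4554
Giving 4554 / 5197 / 14997.
Scenario B total after 4 periods: 24748
Difference B − A = 24748 − 19581 = 5167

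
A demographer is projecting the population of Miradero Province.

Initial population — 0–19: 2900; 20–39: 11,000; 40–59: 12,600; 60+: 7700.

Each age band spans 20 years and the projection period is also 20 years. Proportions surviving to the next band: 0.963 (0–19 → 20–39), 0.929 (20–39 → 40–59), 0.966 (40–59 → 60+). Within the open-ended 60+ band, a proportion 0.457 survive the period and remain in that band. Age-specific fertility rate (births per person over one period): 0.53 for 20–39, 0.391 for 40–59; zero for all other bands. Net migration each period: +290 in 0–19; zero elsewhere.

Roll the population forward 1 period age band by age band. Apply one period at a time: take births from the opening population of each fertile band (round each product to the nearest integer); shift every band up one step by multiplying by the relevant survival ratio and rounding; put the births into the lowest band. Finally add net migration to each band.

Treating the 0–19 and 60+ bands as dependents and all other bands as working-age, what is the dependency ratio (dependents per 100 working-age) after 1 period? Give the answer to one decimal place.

205.5

(Groups numbered youngest = 1 to oldest = 4.)
— Period 1 —
Births: 11000 * 0.53 = 5830  |  12600 * 0.391 = 4927 → total 10757
Group 2: 2900 * 0.963 = 2793
Group 3: 11000 * 0.929 = 10219
Group 4: 12600 * 0.966 + 7700 * 0.457 = 12172 + 3519 = 15691
Net migration: Group 1 + 290 → 11047
→ [11047, 2793, 10219, 15691]
Dependents (band 0–19 + band 60+) = 11047 + 15691 = 26738; working-age = 13012; ratio = 26738/13012 × 100 = 205.5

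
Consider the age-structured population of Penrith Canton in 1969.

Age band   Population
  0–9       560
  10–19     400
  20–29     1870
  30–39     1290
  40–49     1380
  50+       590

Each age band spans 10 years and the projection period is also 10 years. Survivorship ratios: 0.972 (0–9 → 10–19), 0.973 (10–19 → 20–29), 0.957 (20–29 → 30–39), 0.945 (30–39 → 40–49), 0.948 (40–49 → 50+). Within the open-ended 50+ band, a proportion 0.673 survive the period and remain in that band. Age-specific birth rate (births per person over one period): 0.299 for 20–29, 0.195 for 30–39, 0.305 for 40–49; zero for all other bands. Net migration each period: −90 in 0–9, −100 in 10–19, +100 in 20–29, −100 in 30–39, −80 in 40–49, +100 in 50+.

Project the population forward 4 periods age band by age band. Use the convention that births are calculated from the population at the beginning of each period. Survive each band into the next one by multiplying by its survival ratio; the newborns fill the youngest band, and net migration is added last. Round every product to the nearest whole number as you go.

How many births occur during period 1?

1232

Period 1.
Births: 1870 × 0.299 = 559  |  1290 × 0.195 = 252  |  1380 × 0.305 = 421 ⇒ total 1232
10–19: 560 × 0.972 = 544
20–29: 400 × 0.973 = 389
30–39: 1870 × 0.957 = 1790
40–49: 1290 × 0.945 = 1219
50+: 1380 × 0.948 + 590 × 0.673 = 1308 + 397 = 1705
Net migration: 0–9 − 90 → 1142; 10–19 − 100 → 444; 20–29 + 100 → 489; 30–39 − 100 → 1690; 40–49 − 80 → 1139; 50+ + 100 → 1805
Population now: 0–9=1142, 10–19=444, 20–29=489, 30–39=1690, 40–49=1139, 50+=1805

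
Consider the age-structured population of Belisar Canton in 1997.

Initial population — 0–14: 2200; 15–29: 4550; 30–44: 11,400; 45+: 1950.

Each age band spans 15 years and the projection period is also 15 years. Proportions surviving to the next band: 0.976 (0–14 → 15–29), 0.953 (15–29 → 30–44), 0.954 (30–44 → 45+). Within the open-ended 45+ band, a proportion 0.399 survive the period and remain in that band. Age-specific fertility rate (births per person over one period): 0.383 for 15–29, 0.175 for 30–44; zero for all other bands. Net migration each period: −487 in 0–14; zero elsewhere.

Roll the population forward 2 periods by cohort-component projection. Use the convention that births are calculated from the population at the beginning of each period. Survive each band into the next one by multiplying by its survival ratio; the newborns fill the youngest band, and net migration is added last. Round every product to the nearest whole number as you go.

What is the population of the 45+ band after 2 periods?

Let group 1 be 0–14 through group 4 = 45+.
After projecting period 1:
Births: 4550 × 0.383 = 1743  |  11400 × 0.175 = 1995 — total 3738
Group 2: 2200 × 0.976 = 2147
Group 3: 4550 × 0.953 = 4336
Group 4: 11400 × 0.954 + 1950 × 0.399 = 10876 + 778 = 11654
Net migration: Group 1 − 487 → 3251
Population now: 0–14=3251, 15–29=2147, 30–44=4336, 45+=11654
After projecting period 2:
Births: 2147 × 0.383 = 822  |  4336 × 0.175 = 759 — total 1581
Group 2: 3251 × 0.976 = 3173
Group 3: 2147 × 0.953 = 2046
Group 4: 4336 × 0.954 + 11654 × 0.399 = 4137 + 4650 = 8787
Net migration: Group 1 − 487 → 1094
Population now: 0–14=1094, 15–29=3173, 30–44=2046, 45+=8787

8787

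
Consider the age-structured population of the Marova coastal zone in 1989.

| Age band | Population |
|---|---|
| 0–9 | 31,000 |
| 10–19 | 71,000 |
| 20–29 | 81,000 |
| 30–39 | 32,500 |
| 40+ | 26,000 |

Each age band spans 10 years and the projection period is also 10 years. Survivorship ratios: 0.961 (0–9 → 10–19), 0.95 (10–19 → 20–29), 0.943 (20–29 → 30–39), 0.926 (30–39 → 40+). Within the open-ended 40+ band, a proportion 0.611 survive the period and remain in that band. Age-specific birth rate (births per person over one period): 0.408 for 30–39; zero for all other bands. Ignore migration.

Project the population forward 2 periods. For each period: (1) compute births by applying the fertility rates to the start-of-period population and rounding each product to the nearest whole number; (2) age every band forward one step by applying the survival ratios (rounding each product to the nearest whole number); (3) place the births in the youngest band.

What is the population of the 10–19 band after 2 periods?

12743

Period 1.
Births: 32500 × 0.408 = 13260
10–19: 31000 × 0.961 = 29791
20–29: 71000 × 0.95 = 67450
30–39: 81000 × 0.943 = 76383
40+: 32500 × 0.926 + 26000 × 0.611 = 30095 + 15886 = 45981
→ [13260, 29791, 67450, 76383, 45981]
Period 2.
Births: 76383 × 0.408 = 31164
10–19: 13260 × 0.961 = 12743
20–29: 29791 × 0.95 = 28301
30–39: 67450 × 0.943 = 63605
40+: 76383 × 0.926 + 45981 × 0.611 = 70731 + 28094 = 98825
→ [31164, 12743, 28301, 63605, 98825]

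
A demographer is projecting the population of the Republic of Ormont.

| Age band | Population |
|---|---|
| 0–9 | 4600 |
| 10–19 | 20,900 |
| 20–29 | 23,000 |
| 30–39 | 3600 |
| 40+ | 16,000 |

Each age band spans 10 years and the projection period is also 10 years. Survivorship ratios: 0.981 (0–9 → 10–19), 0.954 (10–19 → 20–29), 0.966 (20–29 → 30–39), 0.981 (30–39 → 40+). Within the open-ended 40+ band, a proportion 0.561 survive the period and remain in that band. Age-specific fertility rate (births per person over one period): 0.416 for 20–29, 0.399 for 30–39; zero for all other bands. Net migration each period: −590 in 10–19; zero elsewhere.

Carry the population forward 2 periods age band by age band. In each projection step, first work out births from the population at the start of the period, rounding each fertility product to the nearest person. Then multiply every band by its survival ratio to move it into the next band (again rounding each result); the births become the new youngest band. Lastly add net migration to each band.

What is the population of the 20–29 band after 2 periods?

3743

After projecting period 1:
Births: 23000 × 0.416 = 9568, 3600 × 0.399 = 1436 ⇒ total 11004
10–19: 4600 × 0.981 = 4513
20–29: 20900 × 0.954 = 19939
30–39: 23000 × 0.966 = 22218
40+: 3600 × 0.981 + 16000 × 0.561 = 3532 + 8976 = 12508
Net migration: 10–19 − 590 → 3923
End of period: [11004, 3923, 19939, 22218, 12508]
After projecting period 2:
Births: 19939 × 0.416 = 8295, 22218 × 0.399 = 8865 ⇒ total 17160
10–19: 11004 × 0.981 = 10795
20–29: 3923 × 0.954 = 3743
30–39: 19939 × 0.966 = 19261
40+: 22218 × 0.981 + 12508 × 0.561 = 21796 + 7017 = 28813
Net migration: 10–19 − 590 → 10205
End of period: [17160, 10205, 3743, 19261, 28813]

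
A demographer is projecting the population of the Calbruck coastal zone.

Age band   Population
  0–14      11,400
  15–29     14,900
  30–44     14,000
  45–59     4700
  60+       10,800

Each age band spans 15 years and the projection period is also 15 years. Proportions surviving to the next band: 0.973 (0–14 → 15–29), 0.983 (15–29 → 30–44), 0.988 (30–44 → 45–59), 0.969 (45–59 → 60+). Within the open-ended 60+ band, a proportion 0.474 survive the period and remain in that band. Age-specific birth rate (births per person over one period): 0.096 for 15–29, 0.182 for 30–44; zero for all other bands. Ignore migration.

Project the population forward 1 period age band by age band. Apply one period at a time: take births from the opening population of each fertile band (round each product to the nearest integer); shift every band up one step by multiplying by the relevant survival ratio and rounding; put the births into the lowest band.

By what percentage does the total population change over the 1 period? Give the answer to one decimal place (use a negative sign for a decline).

Period 1.
Births: 14900 × 0.096 = 1430  |  14000 × 0.182 = 2548 → 3978
15–29: 11400 × 0.973 = 11092
30–44: 14900 × 0.983 = 14647
45–59: 14000 × 0.988 = 13832
60+: 4700 × 0.969 + 10800 × 0.474 = 4554 + 5119 = 9673
Giving 3978 / 11092 / 14647 / 13832 / 9673.
Total: 55800 → 53222; change = -2578; percentage change = -4.6%

-4.6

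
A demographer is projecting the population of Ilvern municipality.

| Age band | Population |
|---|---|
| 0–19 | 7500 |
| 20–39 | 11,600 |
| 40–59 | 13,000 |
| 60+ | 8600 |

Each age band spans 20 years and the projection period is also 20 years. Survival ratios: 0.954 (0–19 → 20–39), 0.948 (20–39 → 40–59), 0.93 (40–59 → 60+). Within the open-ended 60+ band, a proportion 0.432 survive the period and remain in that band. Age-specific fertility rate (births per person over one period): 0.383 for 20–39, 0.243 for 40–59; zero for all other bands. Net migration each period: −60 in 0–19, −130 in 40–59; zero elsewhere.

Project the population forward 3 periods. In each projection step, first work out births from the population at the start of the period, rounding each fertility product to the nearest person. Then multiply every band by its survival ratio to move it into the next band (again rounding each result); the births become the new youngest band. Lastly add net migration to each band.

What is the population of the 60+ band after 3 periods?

Period 1:
Births: 11600 × 0.383 = 4443 ; 13000 × 0.243 = 3159 ⇒ total 7602
20–39: 7500 × 0.954 = 7155
40–59: 11600 × 0.948 = 10997
60+: 13000 × 0.93 + 8600 × 0.432 = 12090 + 3715 = 15805
Net migration: 0–19 − 60 → 7542; 40–59 − 130 → 10867
Population now: 0–19=7542, 20–39=7155, 40–59=10867, 60+=15805
Period 2:
Births: 7155 × 0.383 = 2740 ; 10867 × 0.243 = 2641 ⇒ total 5381
20–39: 7542 × 0.954 = 7195
40–59: 7155 × 0.948 = 6783
60+: 10867 × 0.93 + 15805 × 0.432 = 10106 + 6828 = 16934
Net migration: 0–19 − 60 → 5321; 40–59 − 130 → 6653
Population now: 0–19=5321, 20–39=7195, 40–59=6653, 60+=16934
Period 3:
Births: 7195 × 0.383 = 2756 ; 6653 × 0.243 = 1617 ⇒ total 4373
20–39: 5321 × 0.954 = 5076
40–59: 7195 × 0.948 = 6821
60+: 6653 × 0.93 + 16934 × 0.432 = 6187 + 7315 = 13502
Net migration: 0–19 − 60 → 4313; 40–59 − 130 → 6691
Population now: 0–19=4313, 20–39=5076, 40–59=6691, 60+=13502

13502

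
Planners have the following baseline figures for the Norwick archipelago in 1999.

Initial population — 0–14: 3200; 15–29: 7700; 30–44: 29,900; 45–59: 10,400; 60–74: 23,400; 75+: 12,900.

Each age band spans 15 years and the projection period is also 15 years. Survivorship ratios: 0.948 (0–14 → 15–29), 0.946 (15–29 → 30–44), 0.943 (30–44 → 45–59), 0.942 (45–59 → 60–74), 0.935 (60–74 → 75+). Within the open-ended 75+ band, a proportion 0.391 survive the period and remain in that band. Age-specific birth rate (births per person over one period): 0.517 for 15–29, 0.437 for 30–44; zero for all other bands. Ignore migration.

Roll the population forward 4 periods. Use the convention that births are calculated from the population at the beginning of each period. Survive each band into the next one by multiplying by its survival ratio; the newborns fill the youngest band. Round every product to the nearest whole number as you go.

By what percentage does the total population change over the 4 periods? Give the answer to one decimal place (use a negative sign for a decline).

Period 1:
Births: 7700 × 0.517 = 3981, 29900 × 0.437 = 13066 → 17047
15–29: 3200 × 0.948 = 3034
30–44: 7700 × 0.946 = 7284
45–59: 29900 × 0.943 = 28196
60–74: 10400 × 0.942 = 9797
75+: 23400 × 0.935 + 12900 × 0.391 = 21879 + 5044 = 26923
Population now: 0–14=17047, 15–29=3034, 30–44=7284, 45–59=28196, 60–74=9797, 75+=26923
Period 2:
Births: 3034 × 0.517 = 1569, 7284 × 0.437 = 3183 → 4752
15–29: 17047 × 0.948 = 16161
30–44: 3034 × 0.946 = 2870
45–59: 7284 × 0.943 = 6869
60–74: 28196 × 0.942 = 26561
75+: 9797 × 0.935 + 26923 × 0.391 = 9160 + 10527 = 19687
Population now: 0–14=4752, 15–29=16161, 30–44=2870, 45–59=6869, 60–74=26561, 75+=19687
Period 3:
Births: 16161 × 0.517 = 8355, 2870 × 0.437 = 1254 → 9609
15–29: 4752 × 0.948 = 4505
30–44: 16161 × 0.946 = 15288
45–59: 2870 × 0.943 = 2706
60–74: 6869 × 0.942 = 6471
75+: 26561 × 0.935 + 19687 × 0.391 = 24835 + 7698 = 32533
Population now: 0–14=9609, 15–29=4505, 30–44=15288, 45–59=2706, 60–74=6471, 75+=32533
Period 4:
Births: 4505 × 0.517 = 2329, 15288 × 0.437 = 6681 → 9010
15–29: 9609 × 0.948 = 9109
30–44: 4505 × 0.946 = 4262
45–59: 15288 × 0.943 = 14417
60–74: 2706 × 0.942 = 2549
75+: 6471 × 0.935 + 32533 × 0.391 = 6050 + 12720 = 18770
Population now: 0–14=9010, 15–29=9109, 30–44=4262, 45–59=14417, 60–74=2549, 75+=18770
Total: 87500 → 58117; change = -29383; percentage change = -33.6%

-33.6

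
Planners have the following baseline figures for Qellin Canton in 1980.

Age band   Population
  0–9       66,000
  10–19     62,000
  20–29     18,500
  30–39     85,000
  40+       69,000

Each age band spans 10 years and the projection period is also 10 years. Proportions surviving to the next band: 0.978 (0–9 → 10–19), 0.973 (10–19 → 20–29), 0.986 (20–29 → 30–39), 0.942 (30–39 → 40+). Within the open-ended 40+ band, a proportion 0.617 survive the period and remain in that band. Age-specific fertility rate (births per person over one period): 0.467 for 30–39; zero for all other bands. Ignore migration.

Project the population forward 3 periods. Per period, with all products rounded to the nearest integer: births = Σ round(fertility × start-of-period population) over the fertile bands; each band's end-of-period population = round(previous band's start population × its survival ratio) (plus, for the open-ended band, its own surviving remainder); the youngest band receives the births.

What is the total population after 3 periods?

Numbering the groups 1..5 from youngest to oldest:
[period 1]
Births: 85000 * 0.467 = 39695
Group 2: 66000 * 0.978 = 64548
Group 3: 62000 * 0.973 = 60326
Group 4: 18500 * 0.986 = 18241
Group 5: 85000 * 0.942 + 69000 * 0.617 = 80070 + 42573 = 122643
End of period: [39695, 64548, 60326, 18241, 122643]
[period 2]
Births: 18241 * 0.467 = 8519
Group 2: 39695 * 0.978 = 38822
Group 3: 64548 * 0.973 = 62805
Group 4: 60326 * 0.986 = 59481
Group 5: 18241 * 0.942 + 122643 * 0.617 = 17183 + 75671 = 92854
End of period: [8519, 38822, 62805, 59481, 92854]
[period 3]
Births: 59481 * 0.467 = 27778
Group 2: 8519 * 0.978 = 8332
Group 3: 38822 * 0.973 = 37774
Group 4: 62805 * 0.986 = 61926
Group 5: 59481 * 0.942 + 92854 * 0.617 = 56031 + 57291 = 113322
End of period: [27778, 8332, 37774, 61926, 113322]
Total after period 3: 27778 + 8332 + 37774 + 61926 + 113322 = 249132

249132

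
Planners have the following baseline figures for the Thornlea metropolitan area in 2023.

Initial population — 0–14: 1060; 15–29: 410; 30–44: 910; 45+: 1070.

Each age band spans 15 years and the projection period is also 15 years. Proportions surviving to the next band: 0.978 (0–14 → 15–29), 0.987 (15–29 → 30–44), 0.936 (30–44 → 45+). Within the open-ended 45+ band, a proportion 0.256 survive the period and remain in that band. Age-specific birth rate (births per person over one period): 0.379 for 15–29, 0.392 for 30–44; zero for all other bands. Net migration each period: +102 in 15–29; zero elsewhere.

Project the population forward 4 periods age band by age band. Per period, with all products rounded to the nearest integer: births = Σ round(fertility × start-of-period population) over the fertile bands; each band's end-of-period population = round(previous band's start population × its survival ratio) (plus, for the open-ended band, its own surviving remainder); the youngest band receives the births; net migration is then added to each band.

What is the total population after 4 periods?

Period 1.
Births: 410 × 0.379 = 155  |  910 × 0.392 = 357 ⇒ total 512
15–29: 1060 × 0.978 = 1037
30–44: 410 × 0.987 = 405
45+: 910 × 0.936 + 1070 × 0.256 = 852 + 274 = 1126
Net migration: 15–29 + 102 → 1139
End of period: [512, 1139, 405, 1126]
Period 2.
Births: 1139 × 0.379 = 432  |  405 × 0.392 = 159 ⇒ total 591
15–29: 512 × 0.978 = 501
30–44: 1139 × 0.987 = 1124
45+: 405 × 0.936 + 1126 × 0.256 = 379 + 288 = 667
Net migration: 15–29 + 102 → 603
End of period: [591, 603, 1124, 667]
Period 3.
Births: 603 × 0.379 = 229  |  1124 × 0.392 = 441 ⇒ total 670
15–29: 591 × 0.978 = 578
30–44: 603 × 0.987 = 595
45+: 1124 × 0.936 + 667 × 0.256 = 1052 + 171 = 1223
Net migration: 15–29 + 102 → 680
End of period: [670, 680, 595, 1223]
Period 4.
Births: 680 × 0.379 = 258  |  595 × 0.392 = 233 ⇒ total 491
15–29: 670 × 0.978 = 655
30–44: 680 × 0.987 = 671
45+: 595 × 0.936 + 1223 × 0.256 = 557 + 313 = 870
Net migration: 15–29 + 102 → 757
End of period: [491, 757, 671, 870]
Total after period 4: 491 + 757 + 671 + 870 = 2789

2789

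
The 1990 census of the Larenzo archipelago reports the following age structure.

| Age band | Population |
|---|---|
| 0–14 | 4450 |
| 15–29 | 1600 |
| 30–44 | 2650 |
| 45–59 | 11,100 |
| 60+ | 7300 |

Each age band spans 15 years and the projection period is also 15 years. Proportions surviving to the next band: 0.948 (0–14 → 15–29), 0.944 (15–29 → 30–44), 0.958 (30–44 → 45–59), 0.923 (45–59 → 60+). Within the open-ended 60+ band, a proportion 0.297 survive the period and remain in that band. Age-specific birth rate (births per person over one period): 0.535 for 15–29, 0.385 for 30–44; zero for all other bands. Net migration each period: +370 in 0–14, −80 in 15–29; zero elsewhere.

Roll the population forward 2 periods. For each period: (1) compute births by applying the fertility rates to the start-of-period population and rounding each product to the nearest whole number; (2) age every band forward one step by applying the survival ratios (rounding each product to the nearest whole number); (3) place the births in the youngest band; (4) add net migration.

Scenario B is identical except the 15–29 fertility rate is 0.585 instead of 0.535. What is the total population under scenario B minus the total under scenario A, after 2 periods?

283

Numbering the bands 1..5 from youngest to oldest:
Period 1.
Births: 1600 × 0.535 = 856  |  2650 × 0.385 = 1020 → total 1876
Band 2: 4450 × 0.948 = 4219
Band 3: 1600 × 0.944 = 1510
Band 4: 2650 × 0.958 = 2539
Band 5: 11100 × 0.923 + 7300 × 0.297 = 10245 + 2168 = 12413
Net migration: Band 1 + 370 → 2246; Band 2 − 80 → 4139
→ [2246, 4139, 1510, 2539, 12413]
Period 2.
Births: 4139 × 0.535 = 2214  |  1510 × 0.385 = 581 → total 2795
Band 2: 2246 × 0.948 = 2129
Band 3: 4139 × 0.944 = 3907
Band 4: 1510 × 0.958 = 1447
Band 5: 2539 × 0.923 + 12413 × 0.297 = 2343 + 3687 = 6030
Net migration: Band 1 + 370 → 3165; Band 2 − 80 → 2049
→ [3165, 2049, 3907, 1447, 6030]
Scenario A total after 2 periods: 16598
Scenario B projection —
Period 1.
Births: 1600 × 0.585 = 936  |  2650 × 0.385 = 1020 → total 1956
Band 2: 4450 × 0.948 = 4219
Band 3: 1600 × 0.944 = 1510
Band 4: 2650 × 0.958 = 2539
Band 5: 11100 × 0.923 + 7300 × 0.297 = 10245 + 2168 = 12413
Net migration: Band 1 + 370 → 2326; Band 2 − 80 → 4139
→ [2326, 4139, 1510, 2539, 12413]
Period 2.
Births: 4139 × 0.585 = 2421  |  1510 × 0.385 = 581 → total 3002
Band 2: 2326 × 0.948 = 2205
Band 3: 4139 × 0.944 = 3907
Band 4: 1510 × 0.958 = 1447
Band 5: 2539 × 0.923 + 12413 × 0.297 = 2343 + 3687 = 6030
Net migration: Band 1 + 370 → 3372; Band 2 − 80 → 2125
→ [3372, 2125, 3907, 1447, 6030]
Scenario B total after 2 periods: 16881
Difference B − A = 16881 − 16598 = 283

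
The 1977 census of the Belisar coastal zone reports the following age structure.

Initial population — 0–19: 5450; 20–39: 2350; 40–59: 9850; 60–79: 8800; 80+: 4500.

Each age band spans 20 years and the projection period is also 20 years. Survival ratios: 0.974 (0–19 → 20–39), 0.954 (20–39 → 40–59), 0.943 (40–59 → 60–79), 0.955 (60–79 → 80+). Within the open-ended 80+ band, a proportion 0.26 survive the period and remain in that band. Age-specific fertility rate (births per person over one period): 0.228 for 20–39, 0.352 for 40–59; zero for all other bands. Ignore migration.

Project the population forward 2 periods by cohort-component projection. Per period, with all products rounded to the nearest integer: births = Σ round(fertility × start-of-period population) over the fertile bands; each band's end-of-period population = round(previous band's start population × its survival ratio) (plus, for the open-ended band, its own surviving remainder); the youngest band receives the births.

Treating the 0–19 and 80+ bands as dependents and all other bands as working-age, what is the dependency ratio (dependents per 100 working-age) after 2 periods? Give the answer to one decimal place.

— Period 1 —
Births: 2350 × 0.228 = 536  |  9850 × 0.352 = 3467 → 4003
20–39: 5450 × 0.974 = 5308
40–59: 2350 × 0.954 = 2242
60–79: 9850 × 0.943 = 9289
80+: 8800 × 0.955 + 4500 × 0.26 = 8404 + 1170 = 9574
Population now: 0–19=4003, 20–39=5308, 40–59=2242, 60–79=9289, 80+=9574
— Period 2 —
Births: 5308 × 0.228 = 1210  |  2242 × 0.352 = 789 → 1999
20–39: 4003 × 0.974 = 3899
40–59: 5308 × 0.954 = 5064
60–79: 2242 × 0.943 = 2114
80+: 9289 × 0.955 + 9574 × 0.26 = 8871 + 2489 = 11360
Population now: 0–19=1999, 20–39=3899, 40–59=5064, 60–79=2114, 80+=11360
Dependents (band 0–19 + band 80+) = 1999 + 11360 = 13359; working-age = 11077; ratio = 13359/11077 × 100 = 120.6

120.6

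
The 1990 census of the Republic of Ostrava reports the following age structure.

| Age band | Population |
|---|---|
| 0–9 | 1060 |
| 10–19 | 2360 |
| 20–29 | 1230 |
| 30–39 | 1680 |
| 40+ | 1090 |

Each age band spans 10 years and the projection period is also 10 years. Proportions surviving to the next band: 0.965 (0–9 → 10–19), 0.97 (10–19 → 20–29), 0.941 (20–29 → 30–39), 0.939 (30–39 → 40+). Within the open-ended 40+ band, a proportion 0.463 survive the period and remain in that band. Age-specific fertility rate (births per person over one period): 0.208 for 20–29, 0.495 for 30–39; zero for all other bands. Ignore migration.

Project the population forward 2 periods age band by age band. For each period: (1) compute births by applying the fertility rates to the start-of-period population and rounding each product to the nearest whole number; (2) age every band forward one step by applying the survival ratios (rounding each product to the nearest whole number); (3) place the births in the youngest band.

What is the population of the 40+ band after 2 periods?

2050

Period 1.
Births: 1230 * 0.208 = 256  |  1680 * 0.495 = 832 → 1088
10–19: 1060 * 0.965 = 1023
20–29: 2360 * 0.97 = 2289
30–39: 1230 * 0.941 = 1157
40+: 1680 * 0.939 + 1090 * 0.463 = 1578 + 505 = 2083
Giving 1088 / 1023 / 2289 / 1157 / 2083.
Period 2.
Births: 2289 * 0.208 = 476  |  1157 * 0.495 = 573 → 1049
10–19: 1088 * 0.965 = 1050
20–29: 1023 * 0.97 = 992
30–39: 2289 * 0.941 = 2154
40+: 1157 * 0.939 + 2083 * 0.463 = 1086 + 964 = 2050
Giving 1049 / 1050 / 992 / 2154 / 2050.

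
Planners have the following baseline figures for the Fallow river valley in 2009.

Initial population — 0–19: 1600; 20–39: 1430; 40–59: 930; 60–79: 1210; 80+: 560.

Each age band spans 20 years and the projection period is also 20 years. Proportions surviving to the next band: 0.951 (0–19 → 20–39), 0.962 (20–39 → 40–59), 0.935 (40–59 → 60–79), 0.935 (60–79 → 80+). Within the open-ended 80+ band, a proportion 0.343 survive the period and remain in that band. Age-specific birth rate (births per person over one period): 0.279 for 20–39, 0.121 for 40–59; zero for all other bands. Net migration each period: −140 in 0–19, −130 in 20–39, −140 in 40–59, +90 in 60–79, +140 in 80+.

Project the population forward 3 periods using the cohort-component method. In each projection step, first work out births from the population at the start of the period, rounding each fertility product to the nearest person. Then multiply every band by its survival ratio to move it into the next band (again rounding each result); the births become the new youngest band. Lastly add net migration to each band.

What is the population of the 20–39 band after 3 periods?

248

(Bands numbered youngest = 1 to oldest = 5.)
Period 1:
Births: 1430 * 0.279 = 399, 930 * 0.121 = 113 ⇒ total 512
Band 2: 1600 * 0.951 = 1522
Band 3: 1430 * 0.962 = 1376
Band 4: 930 * 0.935 = 870
Band 5: 1210 * 0.935 + 560 * 0.343 = 1131 + 192 = 1323
Net migration: Band 1 − 140 → 372; Band 2 − 130 → 1392; Band 3 − 140 → 1236; Band 4 + 90 → 960; Band 5 + 140 → 1463
End of period: [372, 1392, 1236, 960, 1463]
Period 2:
Births: 1392 * 0.279 = 388, 1236 * 0.121 = 150 ⇒ total 538
Band 2: 372 * 0.951 = 354
Band 3: 1392 * 0.962 = 1339
Band 4: 1236 * 0.935 = 1156
Band 5: 960 * 0.935 + 1463 * 0.343 = 898 + 502 = 1400
Net migration: Band 1 − 140 → 398; Band 2 − 130 → 224; Band 3 − 140 → 1199; Band 4 + 90 → 1246; Band 5 + 140 → 1540
End of period: [398, 224, 1199, 1246, 1540]
Period 3:
Births: 224 * 0.279 = 62, 1199 * 0.121 = 145 ⇒ total 207
Band 2: 398 * 0.951 = 378
Band 3: 224 * 0.962 = 215
Band 4: 1199 * 0.935 = 1121
Band 5: 1246 * 0.935 + 1540 * 0.343 = 1165 + 528 = 1693
Net migration: Band 1 − 140 → 67; Band 2 − 130 → 248; Band 3 − 140 → 75; Band 4 + 90 → 1211; Band 5 + 140 → 1833
End of period: [67, 248, 75, 1211, 1833]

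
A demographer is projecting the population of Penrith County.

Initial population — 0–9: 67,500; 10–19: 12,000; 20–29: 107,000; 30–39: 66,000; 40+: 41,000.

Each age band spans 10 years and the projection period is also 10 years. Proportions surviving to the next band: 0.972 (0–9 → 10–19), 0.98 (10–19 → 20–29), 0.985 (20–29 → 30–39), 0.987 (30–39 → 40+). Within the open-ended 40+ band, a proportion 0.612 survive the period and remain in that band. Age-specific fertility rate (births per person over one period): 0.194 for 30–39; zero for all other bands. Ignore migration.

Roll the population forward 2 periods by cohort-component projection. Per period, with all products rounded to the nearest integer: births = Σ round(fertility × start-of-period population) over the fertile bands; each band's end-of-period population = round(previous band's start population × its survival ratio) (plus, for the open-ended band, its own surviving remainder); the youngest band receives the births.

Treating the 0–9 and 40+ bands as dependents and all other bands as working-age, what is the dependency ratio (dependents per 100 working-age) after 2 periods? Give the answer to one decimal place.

203.4

(Groups numbered youngest = 1 to oldest = 5.)
[period 1]
Births: 66000 × 0.194 = 12804
Group 2: 67500 × 0.972 = 65610
Group 3: 12000 × 0.98 = 11760
Group 4: 107000 × 0.985 = 105395
Group 5: 66000 × 0.987 + 41000 × 0.612 = 65142 + 25092 = 90234
Giving 12804 / 65610 / 11760 / 105395 / 90234.
[period 2]
Births: 105395 × 0.194 = 20447
Group 2: 12804 × 0.972 = 12445
Group 3: 65610 × 0.98 = 64298
Group 4: 11760 × 0.985 = 11584
Group 5: 105395 × 0.987 + 90234 × 0.612 = 104025 + 55223 = 159248
Giving 20447 / 12445 / 64298 / 11584 / 159248.
Dependents (band 0–9 + band 40+) = 20447 + 159248 = 179695; working-age = 88327; ratio = 179695/88327 × 100 = 203.4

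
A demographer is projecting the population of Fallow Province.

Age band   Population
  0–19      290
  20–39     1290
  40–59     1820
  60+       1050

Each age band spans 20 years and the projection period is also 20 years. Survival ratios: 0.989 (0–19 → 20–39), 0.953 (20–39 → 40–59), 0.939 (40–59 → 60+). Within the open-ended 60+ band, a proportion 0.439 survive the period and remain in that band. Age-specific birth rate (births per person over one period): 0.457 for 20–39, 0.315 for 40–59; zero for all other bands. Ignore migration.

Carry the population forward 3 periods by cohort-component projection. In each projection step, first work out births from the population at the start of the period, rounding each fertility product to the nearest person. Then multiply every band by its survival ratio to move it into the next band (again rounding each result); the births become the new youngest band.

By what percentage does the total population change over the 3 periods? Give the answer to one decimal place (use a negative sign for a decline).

-23.6

Period 1:
Births: 1290 × 0.457 = 590 ; 1820 × 0.315 = 573 — total 1163
20–39: 290 × 0.989 = 287
40–59: 1290 × 0.953 = 1229
60+: 1820 × 0.939 + 1050 × 0.439 = 1709 + 461 = 2170
→ [1163, 287, 1229, 2170]
Period 2:
Births: 287 × 0.457 = 131 ; 1229 × 0.315 = 387 — total 518
20–39: 1163 × 0.989 = 1150
40–59: 287 × 0.953 = 274
60+: 1229 × 0.939 + 2170 × 0.439 = 1154 + 953 = 2107
→ [518, 1150, 274, 2107]
Period 3:
Births: 1150 × 0.457 = 526 ; 274 × 0.315 = 86 — total 612
20–39: 518 × 0.989 = 512
40–59: 1150 × 0.953 = 1096
60+: 274 × 0.939 + 2107 × 0.439 = 257 + 925 = 1182
→ [612, 512, 1096, 1182]
Total: 4450 → 3402; change = -1048; percentage change = -23.6%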